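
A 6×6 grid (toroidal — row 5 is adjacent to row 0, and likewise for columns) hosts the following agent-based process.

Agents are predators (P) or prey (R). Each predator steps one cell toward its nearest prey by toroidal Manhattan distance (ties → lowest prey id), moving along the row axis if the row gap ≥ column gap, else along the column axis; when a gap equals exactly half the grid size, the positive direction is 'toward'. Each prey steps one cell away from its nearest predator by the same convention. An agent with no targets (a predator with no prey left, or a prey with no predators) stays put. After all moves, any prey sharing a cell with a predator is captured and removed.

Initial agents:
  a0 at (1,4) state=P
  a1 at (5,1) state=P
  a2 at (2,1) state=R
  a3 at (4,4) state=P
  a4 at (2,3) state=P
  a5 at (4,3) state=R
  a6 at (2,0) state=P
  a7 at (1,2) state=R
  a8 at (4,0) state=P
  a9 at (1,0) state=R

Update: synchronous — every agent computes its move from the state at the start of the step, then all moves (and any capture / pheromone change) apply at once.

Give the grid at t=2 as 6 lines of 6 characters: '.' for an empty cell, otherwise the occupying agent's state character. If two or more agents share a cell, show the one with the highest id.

.....R
.PP...
.R....
.PP...
.RP...
......

t=1: a0@(1,3):P a1@(0,1):P a3@(4,3):P a4@(2,2):P a5@(4,2):R a6@(2,1):P a7@(1,1):R a8@(3,0):P a9@(0,0):R
t=2: a0@(1,2):P a1@(1,1):P a3@(4,2):P a4@(3,2):P a5@(4,1):R a6@(1,1):P a7@(2,1):R a8@(3,1):P a9@(0,5):R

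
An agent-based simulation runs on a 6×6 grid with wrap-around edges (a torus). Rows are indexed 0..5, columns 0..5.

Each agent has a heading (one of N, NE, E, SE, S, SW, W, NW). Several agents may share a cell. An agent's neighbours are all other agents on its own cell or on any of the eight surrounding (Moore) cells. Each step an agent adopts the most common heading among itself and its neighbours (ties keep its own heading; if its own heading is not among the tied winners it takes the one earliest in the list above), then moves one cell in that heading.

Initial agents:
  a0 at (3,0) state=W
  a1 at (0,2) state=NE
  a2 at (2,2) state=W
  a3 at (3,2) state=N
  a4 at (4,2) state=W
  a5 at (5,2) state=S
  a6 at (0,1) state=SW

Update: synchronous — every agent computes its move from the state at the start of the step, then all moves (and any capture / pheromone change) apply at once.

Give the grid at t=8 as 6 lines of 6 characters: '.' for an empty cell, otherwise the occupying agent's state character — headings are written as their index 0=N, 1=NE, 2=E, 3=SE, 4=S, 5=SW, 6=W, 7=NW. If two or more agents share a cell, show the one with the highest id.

......
......
6....6
6...6.
6.....
......

t=1: a0@(3,5):W a1@(5,3):NE a2@(2,1):W a3@(3,1):W a4@(4,1):W a5@(0,2):S a6@(1,0):SW
t=2: a0@(3,4):W a1@(4,4):NE a2@(2,0):W a3@(3,0):W a4@(4,0):W a5@(1,2):S a6@(2,5):SW
t=3: a0@(3,3):W a1@(3,5):NE a2@(2,5):W a3@(3,5):W a4@(4,5):W a5@(2,2):S a6@(2,4):W
t=4: a0@(3,2):W a1@(3,4):W a2@(2,4):W a3@(3,4):W a4@(4,4):W a5@(3,2):S a6@(2,3):W
t=5: a0@(3,1):W a1@(3,3):W a2@(2,3):W a3@(3,3):W a4@(4,3):W a5@(3,1):W a6@(2,2):W
t=6: a0@(3,0):W a1@(3,2):W a2@(2,2):W a3@(3,2):W a4@(4,2):W a5@(3,0):W a6@(2,1):W
t=7: a0@(3,5):W a1@(3,1):W a2@(2,1):W a3@(3,1):W a4@(4,1):W a5@(3,5):W a6@(2,0):W
t=8: a0@(3,4):W a1@(3,0):W a2@(2,0):W a3@(3,0):W a4@(4,0):W a5@(3,4):W a6@(2,5):W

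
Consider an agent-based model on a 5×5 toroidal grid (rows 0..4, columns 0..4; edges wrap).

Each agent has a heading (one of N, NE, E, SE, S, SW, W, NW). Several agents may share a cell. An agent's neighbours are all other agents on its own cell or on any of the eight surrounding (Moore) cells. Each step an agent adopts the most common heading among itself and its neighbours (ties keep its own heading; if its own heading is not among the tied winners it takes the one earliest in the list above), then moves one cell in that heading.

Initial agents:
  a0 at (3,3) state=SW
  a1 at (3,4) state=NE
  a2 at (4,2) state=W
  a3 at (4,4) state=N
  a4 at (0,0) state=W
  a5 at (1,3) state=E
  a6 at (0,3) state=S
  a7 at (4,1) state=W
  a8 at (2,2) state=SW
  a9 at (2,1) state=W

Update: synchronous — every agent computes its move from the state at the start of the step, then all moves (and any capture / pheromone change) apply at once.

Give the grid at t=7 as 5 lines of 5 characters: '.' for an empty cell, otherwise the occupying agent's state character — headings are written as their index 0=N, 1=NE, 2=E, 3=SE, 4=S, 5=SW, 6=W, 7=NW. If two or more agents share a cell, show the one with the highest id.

t=1: a0@(4,2):SW a1@(2,0):NE a2@(4,1):W a3@(3,4):N a4@(0,4):W a5@(1,4):E a6@(1,3):S a7@(4,0):W a8@(3,1):SW a9@(2,0):W
t=2: a0@(0,1):SW a1@(1,1):NE a2@(4,0):W a3@(3,3):W a4@(0,3):W a5@(1,3):W a6@(2,3):S a7@(4,4):W a8@(3,0):W a9@(2,4):W
t=3: a0@(1,0):SW a1@(0,2):NE a2@(4,4):W a3@(3,2):W a4@(0,2):W a5@(1,2):W a6@(2,2):W a7@(4,3):W a8@(3,4):W a9@(2,3):W
t=4: a0@(2,4):SW a1@(0,1):W a2@(4,3):W a3@(3,1):W a4@(0,1):W a5@(1,1):W a6@(2,1):W a7@(4,2):W a8@(3,3):W a9@(2,2):W
t=5: a0@(3,3):SW a1@(0,0):W a2@(4,2):W a3@(3,0):W a4@(0,0):W a5@(1,0):W a6@(2,0):W a7@(4,1):W a8@(3,2):W a9@(2,1):W
t=6: a0@(3,2):W a1@(0,4):W a2@(4,1):W a3@(3,4):W a4@(0,4):W a5@(1,4):W a6@(2,4):W a7@(4,0):W a8@(3,1):W a9@(2,0):W
t=7: a0@(3,1):W a1@(0,3):W a2@(4,0):W a3@(3,3):W a4@(0,3):W a5@(1,3):W a6@(2,3):W a7@(4,4):W a8@(3,0):W a9@(2,4):W

...6.
...6.
...66
66.6.
6...6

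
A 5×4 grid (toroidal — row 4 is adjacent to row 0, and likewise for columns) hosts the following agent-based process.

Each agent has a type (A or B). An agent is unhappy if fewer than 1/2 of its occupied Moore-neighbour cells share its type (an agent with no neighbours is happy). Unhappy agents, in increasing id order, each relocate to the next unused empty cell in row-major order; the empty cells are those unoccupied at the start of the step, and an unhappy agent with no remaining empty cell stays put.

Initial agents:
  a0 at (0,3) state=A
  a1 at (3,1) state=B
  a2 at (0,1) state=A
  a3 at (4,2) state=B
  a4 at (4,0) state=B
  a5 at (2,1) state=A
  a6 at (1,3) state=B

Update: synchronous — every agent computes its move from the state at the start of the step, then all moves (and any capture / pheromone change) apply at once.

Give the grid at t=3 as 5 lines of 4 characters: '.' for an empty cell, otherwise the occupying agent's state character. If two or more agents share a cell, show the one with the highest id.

t=1: a0@(0,0):A a1@(3,1):B a2@(0,2):A a3@(1,0):B a4@(1,1):B a5@(1,2):A a6@(2,0):B
t=2: a0@(0,1):A a1@(3,1):B a2@(0,2):A a3@(1,0):B a4@(0,3):B a5@(1,2):A a6@(2,0):B
t=3: a0@(0,1):A a1@(3,1):B a2@(0,2):A a3@(1,0):B a4@(0,0):B a5@(1,2):A a6@(2,0):B

BAA.
B.A.
B...
.B..
....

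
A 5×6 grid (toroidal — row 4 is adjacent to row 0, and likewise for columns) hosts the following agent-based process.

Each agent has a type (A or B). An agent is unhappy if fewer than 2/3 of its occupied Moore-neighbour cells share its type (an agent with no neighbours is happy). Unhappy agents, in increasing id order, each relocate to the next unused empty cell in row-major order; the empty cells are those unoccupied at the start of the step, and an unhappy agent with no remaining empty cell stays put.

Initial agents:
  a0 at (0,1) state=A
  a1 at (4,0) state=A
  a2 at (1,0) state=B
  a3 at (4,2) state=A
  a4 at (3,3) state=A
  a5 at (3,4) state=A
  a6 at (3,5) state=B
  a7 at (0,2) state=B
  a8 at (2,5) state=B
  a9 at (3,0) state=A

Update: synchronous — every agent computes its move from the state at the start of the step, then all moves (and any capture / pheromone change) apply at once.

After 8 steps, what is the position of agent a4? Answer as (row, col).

t=1: a0@(0,0):A a1@(4,0):A a2@(0,3):B a3@(4,2):A a4@(3,3):A a5@(0,4):A a6@(0,5):B a7@(1,1):B a8@(1,2):B a9@(1,3):A
t=2: a0@(0,1):A a1@(0,2):A a2@(1,0):B a3@(1,4):A a4@(3,3):A a5@(1,5):A a6@(2,0):B a7@(2,1):B a8@(1,2):B a9@(2,2):A
t=3: a0@(0,0):A a1@(0,3):A a2@(0,4):B a3@(1,4):A a4@(3,3):A a5@(0,5):A a6@(2,0):B a7@(2,1):B a8@(1,1):B a9@(1,3):A
t=4: a0@(0,1):A a1@(0,3):A a2@(0,2):B a3@(1,4):A a4@(3,3):A a5@(0,5):A a6@(2,0):B a7@(2,1):B a8@(1,1):B a9@(1,3):A
t=5: a0@(0,0):A a1@(0,3):A a2@(0,4):B a3@(1,4):A a4@(3,3):A a5@(0,5):A a6@(2,0):B a7@(2,1):B a8@(1,1):B a9@(1,3):A
t=6: a0@(0,1):A a1@(0,3):A a2@(0,2):B a3@(1,4):A a4@(3,3):A a5@(0,5):A a6@(2,0):B a7@(2,1):B a8@(1,1):B a9@(1,3):A
t=7: a0@(0,0):A a1@(0,3):A a2@(0,4):B a3@(1,4):A a4@(3,3):A a5@(0,5):A a6@(2,0):B a7@(2,1):B a8@(1,1):B a9@(1,3):A
t=8: a0@(0,1):A a1@(0,3):A a2@(0,2):B a3@(1,4):A a4@(3,3):A a5@(0,5):A a6@(2,0):B a7@(2,1):B a8@(1,1):B a9@(1,3):A

(3, 3)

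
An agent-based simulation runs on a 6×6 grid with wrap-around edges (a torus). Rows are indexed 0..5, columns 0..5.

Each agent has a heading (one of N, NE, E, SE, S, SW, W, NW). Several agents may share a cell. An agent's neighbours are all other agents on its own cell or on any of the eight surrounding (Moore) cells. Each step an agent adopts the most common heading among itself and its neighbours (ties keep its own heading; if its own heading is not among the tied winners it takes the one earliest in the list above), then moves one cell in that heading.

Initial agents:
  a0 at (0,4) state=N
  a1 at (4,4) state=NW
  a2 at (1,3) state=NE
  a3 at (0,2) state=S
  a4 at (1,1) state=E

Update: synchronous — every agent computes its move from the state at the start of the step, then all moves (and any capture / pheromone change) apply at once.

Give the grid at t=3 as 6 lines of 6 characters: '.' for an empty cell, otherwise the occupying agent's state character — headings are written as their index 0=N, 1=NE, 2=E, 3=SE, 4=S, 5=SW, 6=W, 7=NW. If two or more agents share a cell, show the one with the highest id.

t=1: a0@(5,4):N a1@(3,3):NW a2@(0,4):NE a3@(1,2):S a4@(1,2):E
t=2: a0@(4,4):N a1@(2,2):NW a2@(5,5):NE a3@(2,2):S a4@(1,3):E
t=3: a0@(3,4):N a1@(1,1):NW a2@(4,0):NE a3@(3,2):S a4@(1,4):E

......
.7..2.
......
..4.0.
1.....
......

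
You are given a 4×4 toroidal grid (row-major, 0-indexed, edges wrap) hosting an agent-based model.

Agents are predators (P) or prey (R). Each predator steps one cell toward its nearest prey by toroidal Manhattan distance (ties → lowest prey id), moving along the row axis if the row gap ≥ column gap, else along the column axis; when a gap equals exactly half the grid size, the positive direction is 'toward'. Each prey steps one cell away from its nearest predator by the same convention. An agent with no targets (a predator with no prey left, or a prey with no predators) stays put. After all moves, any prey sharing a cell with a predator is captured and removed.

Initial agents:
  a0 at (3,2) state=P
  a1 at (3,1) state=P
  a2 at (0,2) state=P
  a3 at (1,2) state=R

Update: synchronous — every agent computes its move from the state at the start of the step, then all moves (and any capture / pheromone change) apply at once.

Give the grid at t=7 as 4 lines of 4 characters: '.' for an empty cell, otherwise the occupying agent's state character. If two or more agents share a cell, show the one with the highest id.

t=1: a0@(0,2):P a1@(0,1):P a2@(1,2):P a3@(2,2):R
t=2: a0@(1,2):P a1@(1,1):P a2@(2,2):P a3@(3,2):R
t=3: a0@(2,2):P a1@(2,1):P a2@(3,2):P a3@(0,2):R
t=4: a0@(3,2):P a1@(3,1):P a2@(0,2):P a3@(1,2):R
t=5: a0@(0,2):P a1@(0,1):P a2@(1,2):P a3@(2,2):R
t=6: a0@(1,2):P a1@(1,1):P a2@(2,2):P a3@(3,2):R
t=7: a0@(2,2):P a1@(2,1):P a2@(3,2):P a3@(0,2):R

..R.
....
.PP.
..P.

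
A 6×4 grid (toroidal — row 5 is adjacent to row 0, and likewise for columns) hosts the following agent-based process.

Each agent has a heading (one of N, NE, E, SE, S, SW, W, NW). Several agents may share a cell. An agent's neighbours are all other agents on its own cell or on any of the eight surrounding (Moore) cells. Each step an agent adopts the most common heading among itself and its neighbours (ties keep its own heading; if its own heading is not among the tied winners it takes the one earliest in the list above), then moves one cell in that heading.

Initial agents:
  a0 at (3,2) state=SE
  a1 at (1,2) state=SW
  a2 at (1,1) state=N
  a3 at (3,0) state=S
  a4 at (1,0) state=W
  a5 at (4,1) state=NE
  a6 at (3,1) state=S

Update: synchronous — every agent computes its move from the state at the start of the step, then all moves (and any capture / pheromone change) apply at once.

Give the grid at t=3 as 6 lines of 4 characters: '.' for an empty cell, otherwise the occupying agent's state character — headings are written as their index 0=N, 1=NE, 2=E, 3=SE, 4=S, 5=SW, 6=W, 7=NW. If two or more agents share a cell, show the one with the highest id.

44..
.4..
....
....
...5
....

t=1: a0@(4,3):SE a1@(2,1):SW a2@(0,1):N a3@(4,0):S a4@(1,3):W a5@(5,1):S a6@(4,1):S
t=2: a0@(5,0):SE a1@(3,0):SW a2@(5,1):N a3@(5,0):S a4@(1,2):W a5@(0,1):S a6@(5,1):S
t=3: a0@(0,0):S a1@(4,3):SW a2@(0,1):S a3@(0,0):S a4@(1,1):W a5@(1,1):S a6@(0,1):S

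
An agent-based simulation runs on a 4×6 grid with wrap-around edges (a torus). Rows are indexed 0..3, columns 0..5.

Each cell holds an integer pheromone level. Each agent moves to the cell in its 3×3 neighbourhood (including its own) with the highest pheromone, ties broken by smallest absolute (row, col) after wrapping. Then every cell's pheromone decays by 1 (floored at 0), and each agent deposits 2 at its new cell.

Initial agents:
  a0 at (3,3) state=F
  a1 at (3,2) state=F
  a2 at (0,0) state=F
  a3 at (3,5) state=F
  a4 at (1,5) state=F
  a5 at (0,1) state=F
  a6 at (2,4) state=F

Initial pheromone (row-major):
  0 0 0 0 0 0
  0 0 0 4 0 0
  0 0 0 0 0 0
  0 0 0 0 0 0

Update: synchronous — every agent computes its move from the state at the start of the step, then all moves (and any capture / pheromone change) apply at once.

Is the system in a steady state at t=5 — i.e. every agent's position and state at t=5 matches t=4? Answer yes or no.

t=1: a0@(0,2) a1@(0,1) a2@(0,0) a3@(0,0) a4@(0,0) a5@(0,0) a6@(1,3) | pheromone: 8 2 2 0 0 0 / 0 0 0 5 0 0 / 0 0 0 0 0 0 / 0 0 0 0 0 0
t=2: a0@(1,3) a1@(0,0) a2@(0,0) a3@(0,0) a4@(0,0) a5@(0,0) a6@(1,3) | pheromone: 17 1 1 0 0 0 / 0 0 0 8 0 0 / 0 0 0 0 0 0 / 0 0 0 0 0 0
t=3: a0@(1,3) a1@(0,0) a2@(0,0) a3@(0,0) a4@(0,0) a5@(0,0) a6@(1,3) | pheromone: 26 0 0 0 0 0 / 0 0 0 11 0 0 / 0 0 0 0 0 0 / 0 0 0 0 0 0
t=4: a0@(1,3) a1@(0,0) a2@(0,0) a3@(0,0) a4@(0,0) a5@(0,0) a6@(1,3) | pheromone: 35 0 0 0 0 0 / 0 0 0 14 0 0 / 0 0 0 0 0 0 / 0 0 0 0 0 0
t=5: a0@(1,3) a1@(0,0) a2@(0,0) a3@(0,0) a4@(0,0) a5@(0,0) a6@(1,3) | pheromone: 44 0 0 0 0 0 / 0 0 0 17 0 0 / 0 0 0 0 0 0 / 0 0 0 0 0 0

yes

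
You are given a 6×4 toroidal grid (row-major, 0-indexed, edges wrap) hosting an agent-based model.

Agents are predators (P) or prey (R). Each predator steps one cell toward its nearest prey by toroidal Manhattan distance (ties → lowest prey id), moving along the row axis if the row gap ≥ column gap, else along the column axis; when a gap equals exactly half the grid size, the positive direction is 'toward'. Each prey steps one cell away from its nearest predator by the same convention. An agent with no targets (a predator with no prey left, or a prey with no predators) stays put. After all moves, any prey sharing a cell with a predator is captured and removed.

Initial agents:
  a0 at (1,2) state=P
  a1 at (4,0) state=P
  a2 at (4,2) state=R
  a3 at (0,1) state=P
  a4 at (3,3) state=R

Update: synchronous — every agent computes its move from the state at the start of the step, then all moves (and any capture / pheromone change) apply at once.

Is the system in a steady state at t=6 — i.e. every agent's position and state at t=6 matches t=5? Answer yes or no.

yes

t=1: a0@(2,2):P a1@(4,1):P a3@(5,1):P a4@(2,3):R
t=2: a0@(2,3):P a1@(3,1):P a3@(0,1):P a4@(2,0):R
t=3: a0@(2,0):P a1@(2,1):P a3@(1,1):P
t=4: (unchanged — steady state)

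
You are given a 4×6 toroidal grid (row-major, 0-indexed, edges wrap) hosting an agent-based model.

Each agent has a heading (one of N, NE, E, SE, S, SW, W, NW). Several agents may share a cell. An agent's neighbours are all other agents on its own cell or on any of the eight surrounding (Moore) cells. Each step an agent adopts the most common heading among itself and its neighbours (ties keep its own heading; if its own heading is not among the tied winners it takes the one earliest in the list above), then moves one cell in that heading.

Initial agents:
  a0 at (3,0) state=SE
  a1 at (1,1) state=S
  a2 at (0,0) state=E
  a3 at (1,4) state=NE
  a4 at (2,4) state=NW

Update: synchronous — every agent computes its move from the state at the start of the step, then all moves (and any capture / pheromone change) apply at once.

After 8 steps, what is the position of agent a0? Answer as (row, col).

(3, 2)

t=1: a0@(0,1):SE a1@(2,1):S a2@(0,1):E a3@(0,5):NE a4@(1,3):NW
t=2: a0@(1,2):SE a1@(3,1):S a2@(0,2):E a3@(3,0):NE a4@(0,2):NW
t=3: a0@(2,3):SE a1@(0,1):S a2@(0,3):E a3@(2,1):NE a4@(3,1):NW
t=4: a0@(3,4):SE a1@(1,1):S a2@(0,4):E a3@(1,2):NE a4@(2,0):NW
t=5: a0@(0,5):SE a1@(2,1):S a2@(0,5):E a3@(0,3):NE a4@(1,5):NW
t=6: a0@(1,0):SE a1@(3,1):S a2@(0,0):E a3@(3,4):NE a4@(0,4):NW
t=7: a0@(2,1):SE a1@(0,1):S a2@(0,1):E a3@(2,5):NE a4@(3,3):NW
t=8: a0@(3,2):SE a1@(1,1):S a2@(0,2):E a3@(1,0):NE a4@(2,2):NW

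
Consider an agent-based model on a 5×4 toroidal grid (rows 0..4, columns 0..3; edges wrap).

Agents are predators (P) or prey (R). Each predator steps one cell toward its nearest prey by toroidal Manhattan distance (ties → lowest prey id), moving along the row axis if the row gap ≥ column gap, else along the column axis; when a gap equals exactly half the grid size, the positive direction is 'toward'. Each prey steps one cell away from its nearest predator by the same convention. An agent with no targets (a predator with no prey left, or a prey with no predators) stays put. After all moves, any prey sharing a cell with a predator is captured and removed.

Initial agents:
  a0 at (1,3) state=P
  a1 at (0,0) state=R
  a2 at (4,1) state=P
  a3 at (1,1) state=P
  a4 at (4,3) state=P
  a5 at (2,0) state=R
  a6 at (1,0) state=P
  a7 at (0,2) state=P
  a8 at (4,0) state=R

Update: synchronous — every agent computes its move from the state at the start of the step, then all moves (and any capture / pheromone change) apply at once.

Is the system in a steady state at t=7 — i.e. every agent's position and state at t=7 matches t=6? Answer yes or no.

t=1: a0@(0,3):P a2@(4,0):P a3@(0,1):P a4@(4,0):P a5@(3,0):R a6@(0,0):P a7@(0,3):P a8@(4,3):R
t=2: a0@(4,3):P a2@(3,0):P a3@(4,1):P a4@(3,0):P a5@(2,0):R a6@(4,0):P a7@(4,3):P a8@(3,3):R
t=3: a0@(3,3):P a2@(2,0):P a3@(3,1):P a4@(2,0):P a5@(1,0):R a6@(3,0):P a7@(3,3):P a8@(2,3):R
t=4: a0@(2,3):P a2@(1,0):P a3@(2,1):P a4@(1,0):P a5@(0,0):R a6@(2,0):P a7@(2,3):P a8@(1,3):R
t=5: a0@(1,3):P a2@(0,0):P a3@(1,1):P a4@(0,0):P a5@(4,0):R a6@(1,0):P a7@(1,3):P a8@(0,3):R
t=6: a0@(0,3):P a2@(4,0):P a3@(0,1):P a4@(4,0):P a5@(3,0):R a6@(0,0):P a7@(0,3):P a8@(4,3):R
t=7: a0@(4,3):P a2@(3,0):P a3@(4,1):P a4@(3,0):P a5@(2,0):R a6@(4,0):P a7@(4,3):P a8@(3,3):R

no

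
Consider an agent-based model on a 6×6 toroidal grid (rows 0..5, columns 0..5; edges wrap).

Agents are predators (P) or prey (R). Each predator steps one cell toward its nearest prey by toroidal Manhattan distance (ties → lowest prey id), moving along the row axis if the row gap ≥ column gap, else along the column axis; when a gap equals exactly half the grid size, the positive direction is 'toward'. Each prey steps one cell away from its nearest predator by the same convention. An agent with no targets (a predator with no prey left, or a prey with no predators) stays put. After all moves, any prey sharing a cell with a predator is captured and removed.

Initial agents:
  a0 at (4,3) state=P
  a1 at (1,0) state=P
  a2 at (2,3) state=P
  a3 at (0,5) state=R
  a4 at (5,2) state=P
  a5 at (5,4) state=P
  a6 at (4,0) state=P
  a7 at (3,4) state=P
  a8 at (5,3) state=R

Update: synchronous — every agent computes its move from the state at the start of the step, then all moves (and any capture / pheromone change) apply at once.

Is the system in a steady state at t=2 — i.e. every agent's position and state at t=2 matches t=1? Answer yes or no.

no

t=1: a0@(5,3):P a1@(0,0):P a2@(3,3):P a3@(5,5):R a4@(5,3):P a5@(5,3):P a6@(5,0):P a7@(4,4):P a8@(0,3):R
t=2: a0@(0,3):P a1@(5,0):P a2@(4,3):P a4@(0,3):P a5@(0,3):P a6@(5,5):P a7@(5,4):P a8@(1,3):R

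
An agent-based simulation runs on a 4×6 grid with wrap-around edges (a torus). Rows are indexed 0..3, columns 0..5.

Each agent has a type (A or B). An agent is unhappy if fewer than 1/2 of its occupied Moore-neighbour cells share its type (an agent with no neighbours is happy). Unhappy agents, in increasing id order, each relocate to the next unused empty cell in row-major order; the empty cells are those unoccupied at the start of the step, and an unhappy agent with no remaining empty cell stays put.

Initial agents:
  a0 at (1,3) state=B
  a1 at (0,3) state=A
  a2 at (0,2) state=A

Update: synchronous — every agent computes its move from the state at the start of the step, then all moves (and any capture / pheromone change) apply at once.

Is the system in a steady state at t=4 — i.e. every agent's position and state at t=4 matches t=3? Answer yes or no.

t=1: a0@(0,0):B a1@(0,3):A a2@(0,2):A
t=2: (unchanged — steady state)

yes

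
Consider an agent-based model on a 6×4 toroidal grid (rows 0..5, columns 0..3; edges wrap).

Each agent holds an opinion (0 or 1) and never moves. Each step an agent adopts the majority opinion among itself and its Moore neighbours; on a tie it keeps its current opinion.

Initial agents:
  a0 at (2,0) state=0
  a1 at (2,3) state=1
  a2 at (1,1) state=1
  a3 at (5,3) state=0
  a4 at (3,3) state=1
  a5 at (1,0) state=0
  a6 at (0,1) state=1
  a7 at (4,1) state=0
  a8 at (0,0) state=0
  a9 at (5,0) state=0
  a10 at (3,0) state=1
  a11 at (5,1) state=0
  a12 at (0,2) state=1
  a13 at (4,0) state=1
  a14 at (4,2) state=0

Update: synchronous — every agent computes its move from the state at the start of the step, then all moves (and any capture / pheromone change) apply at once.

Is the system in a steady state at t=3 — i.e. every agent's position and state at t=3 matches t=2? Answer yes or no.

no

t=1: a0@(2,0):1 a1@(2,3):1 a2@(1,1):1 a3@(5,3):0 a4@(3,3):1 a5@(1,0):0 a6@(0,1):0 a7@(4,1):0 a8@(0,0):0 a9@(5,0):0 a10@(3,0):1 a11@(5,1):0 a12@(0,2):1 a13@(4,0):0 a14@(4,2):0
t=2: a0@(2,0):1 a1@(2,3):1 a2@(1,1):1 a3@(5,3):0 a4@(3,3):1 a5@(1,0):0 a6@(0,1):0 a7@(4,1):0 a8@(0,0):0 a9@(5,0):0 a10@(3,0):1 a11@(5,1):0 a12@(0,2):0 a13@(4,0):0 a14@(4,2):0
t=3: a0@(2,0):1 a1@(2,3):1 a2@(1,1):0 a3@(5,3):0 a4@(3,3):1 a5@(1,0):0 a6@(0,1):0 a7@(4,1):0 a8@(0,0):0 a9@(5,0):0 a10@(3,0):1 a11@(5,1):0 a12@(0,2):0 a13@(4,0):0 a14@(4,2):0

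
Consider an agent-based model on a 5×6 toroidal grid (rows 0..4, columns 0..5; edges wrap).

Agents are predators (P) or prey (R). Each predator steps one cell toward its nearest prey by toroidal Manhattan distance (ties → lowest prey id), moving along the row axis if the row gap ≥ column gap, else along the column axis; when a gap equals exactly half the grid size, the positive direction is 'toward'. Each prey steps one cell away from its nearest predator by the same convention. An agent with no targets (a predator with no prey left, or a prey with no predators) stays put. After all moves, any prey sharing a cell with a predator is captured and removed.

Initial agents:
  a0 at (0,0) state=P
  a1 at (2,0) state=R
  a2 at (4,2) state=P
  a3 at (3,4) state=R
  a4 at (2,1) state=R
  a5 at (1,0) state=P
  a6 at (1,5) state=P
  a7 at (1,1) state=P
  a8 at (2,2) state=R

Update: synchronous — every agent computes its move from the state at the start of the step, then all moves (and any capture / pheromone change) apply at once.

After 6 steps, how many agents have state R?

3

t=1: a0@(1,0):P a1@(3,0):R a2@(3,2):P a3@(3,5):R a4@(3,1):R a5@(2,0):P a6@(2,5):P a7@(2,1):P a8@(1,2):R
t=2: a0@(2,0):P a1@(4,0):R a2@(3,1):P a3@(4,5):R a5@(3,0):P a6@(3,5):P a7@(3,1):P a8@(1,3):R
t=3: a0@(3,0):P a1@(0,0):R a2@(4,1):P a3@(0,5):R a5@(4,0):P a6@(4,5):P a7@(4,1):P a8@(1,2):R
t=4: a0@(4,0):P a1@(1,0):R a2@(0,1):P a3@(1,5):R a5@(0,0):P a6@(0,5):P a7@(0,1):P a8@(2,2):R
t=5: a0@(0,0):P a1@(2,0):R a2@(1,1):P a3@(2,5):R a5@(1,0):P a6@(1,5):P a7@(1,1):P a8@(3,2):R
t=6: a0@(1,0):P a1@(3,0):R a2@(2,1):P a3@(3,5):R a5@(2,0):P a6@(2,5):P a7@(2,1):P a8@(4,2):R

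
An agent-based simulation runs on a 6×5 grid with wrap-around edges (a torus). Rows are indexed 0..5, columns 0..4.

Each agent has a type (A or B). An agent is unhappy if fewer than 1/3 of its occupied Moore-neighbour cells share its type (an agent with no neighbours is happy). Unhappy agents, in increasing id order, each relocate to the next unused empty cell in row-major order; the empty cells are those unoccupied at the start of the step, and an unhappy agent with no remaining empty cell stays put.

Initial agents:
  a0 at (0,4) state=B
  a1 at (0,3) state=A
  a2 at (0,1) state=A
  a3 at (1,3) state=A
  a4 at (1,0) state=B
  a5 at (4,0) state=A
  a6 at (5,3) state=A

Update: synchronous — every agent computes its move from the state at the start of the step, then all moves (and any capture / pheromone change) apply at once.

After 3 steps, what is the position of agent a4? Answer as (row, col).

t=1: a0@(0,0):B a1@(0,3):A a2@(0,2):A a3@(1,3):A a4@(1,0):B a5@(4,0):A a6@(5,3):A
t=2: (unchanged — steady state)

(1, 0)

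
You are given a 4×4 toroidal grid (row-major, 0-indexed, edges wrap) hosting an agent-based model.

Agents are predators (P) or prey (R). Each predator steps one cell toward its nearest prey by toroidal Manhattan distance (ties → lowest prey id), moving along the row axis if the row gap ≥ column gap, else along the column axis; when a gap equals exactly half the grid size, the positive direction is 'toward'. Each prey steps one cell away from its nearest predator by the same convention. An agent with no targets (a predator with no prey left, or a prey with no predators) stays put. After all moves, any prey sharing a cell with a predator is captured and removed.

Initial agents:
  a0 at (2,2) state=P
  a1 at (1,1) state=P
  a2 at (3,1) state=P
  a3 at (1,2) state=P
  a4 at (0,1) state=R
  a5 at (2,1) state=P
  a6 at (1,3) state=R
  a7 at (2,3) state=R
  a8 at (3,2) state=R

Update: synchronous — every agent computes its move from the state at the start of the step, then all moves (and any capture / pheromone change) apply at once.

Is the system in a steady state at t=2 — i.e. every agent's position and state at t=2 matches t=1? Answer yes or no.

t=1: a0@(2,3):P a1@(0,1):P a2@(0,1):P a3@(1,3):P a5@(3,1):P a6@(1,0):R a7@(2,0):R a8@(0,2):R
t=2: a0@(2,0):P a1@(0,2):P a2@(0,2):P a3@(1,0):P a5@(2,1):P a6@(1,1):R a8@(0,3):R

no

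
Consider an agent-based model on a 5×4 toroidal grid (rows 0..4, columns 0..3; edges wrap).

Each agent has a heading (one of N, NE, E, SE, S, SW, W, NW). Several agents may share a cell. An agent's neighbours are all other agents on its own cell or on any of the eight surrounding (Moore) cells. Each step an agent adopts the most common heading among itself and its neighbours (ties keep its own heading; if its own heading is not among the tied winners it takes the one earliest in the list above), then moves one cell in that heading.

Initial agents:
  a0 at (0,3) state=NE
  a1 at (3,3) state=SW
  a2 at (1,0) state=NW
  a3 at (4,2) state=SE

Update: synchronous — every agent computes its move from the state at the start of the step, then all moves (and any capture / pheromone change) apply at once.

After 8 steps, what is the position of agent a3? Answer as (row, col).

t=1: a0@(4,0):NE a1@(4,2):SW a2@(0,3):NW a3@(0,3):SE
t=2: a0@(3,1):NE a1@(0,1):SW a2@(4,2):NW a3@(1,0):SE
t=3: a0@(2,2):NE a1@(1,0):SW a2@(3,1):NW a3@(2,1):SE
t=4: a0@(1,3):NE a1@(2,3):SW a2@(2,0):NW a3@(3,2):SE
t=5: a0@(0,0):NE a1@(3,2):SW a2@(1,3):NW a3@(4,3):SE
t=6: a0@(4,1):NE a1@(4,1):SW a2@(0,2):NW a3@(0,0):SE
t=7: a0@(3,2):NE a1@(0,0):SW a2@(4,1):NW a3@(1,1):SE
t=8: a0@(2,3):NE a1@(1,3):SW a2@(3,0):NW a3@(2,2):SE

(2, 2)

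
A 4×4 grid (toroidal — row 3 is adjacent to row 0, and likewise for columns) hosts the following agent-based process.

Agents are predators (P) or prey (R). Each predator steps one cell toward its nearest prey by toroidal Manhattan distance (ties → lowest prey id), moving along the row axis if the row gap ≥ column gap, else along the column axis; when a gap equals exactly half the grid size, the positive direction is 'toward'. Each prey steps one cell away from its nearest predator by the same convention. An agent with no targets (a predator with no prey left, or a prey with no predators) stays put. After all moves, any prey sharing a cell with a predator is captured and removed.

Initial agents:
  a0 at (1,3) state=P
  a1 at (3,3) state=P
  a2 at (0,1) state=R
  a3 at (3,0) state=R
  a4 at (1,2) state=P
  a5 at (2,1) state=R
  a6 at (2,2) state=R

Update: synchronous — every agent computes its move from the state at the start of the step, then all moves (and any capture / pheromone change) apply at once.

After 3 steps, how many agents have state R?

t=1: a0@(2,3):P a1@(3,0):P a2@(3,1):R a3@(3,1):R a4@(2,2):P a5@(3,1):R a6@(3,2):R
t=2: a0@(3,3):P a1@(3,1):P a4@(3,2):P a6@(0,2):R
t=3: a0@(0,3):P a1@(0,1):P a4@(0,2):P a6@(1,2):R

1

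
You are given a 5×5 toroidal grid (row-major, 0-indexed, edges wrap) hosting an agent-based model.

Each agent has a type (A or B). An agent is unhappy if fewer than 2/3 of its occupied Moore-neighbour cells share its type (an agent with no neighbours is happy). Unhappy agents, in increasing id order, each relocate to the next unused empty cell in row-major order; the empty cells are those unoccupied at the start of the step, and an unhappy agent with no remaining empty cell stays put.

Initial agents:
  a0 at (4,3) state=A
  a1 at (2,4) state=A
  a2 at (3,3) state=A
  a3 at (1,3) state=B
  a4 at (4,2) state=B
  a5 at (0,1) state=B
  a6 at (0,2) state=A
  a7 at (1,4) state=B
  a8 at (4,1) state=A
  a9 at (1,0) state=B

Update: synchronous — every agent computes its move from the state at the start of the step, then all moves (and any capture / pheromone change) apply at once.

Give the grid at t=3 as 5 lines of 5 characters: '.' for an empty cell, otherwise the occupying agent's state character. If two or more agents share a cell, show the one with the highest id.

AA.AB
BAB.A
.B...
.B...
.....

t=1: a0@(4,3):A a1@(0,0):A a2@(3,3):A a3@(0,3):B a4@(0,4):B a5@(1,1):B a6@(1,2):A a7@(1,4):B a8@(2,0):A a9@(1,0):B
t=2: a0@(0,1):A a1@(0,2):A a2@(3,3):A a3@(1,3):B a4@(2,1):B a5@(2,2):B a6@(2,3):A a7@(2,4):B a8@(3,0):A a9@(3,1):B
t=3: a0@(0,1):A a1@(0,0):A a2@(0,3):A a3@(0,4):B a4@(2,1):B a5@(1,0):B a6@(1,1):A a7@(1,2):B a8@(1,4):A a9@(3,1):B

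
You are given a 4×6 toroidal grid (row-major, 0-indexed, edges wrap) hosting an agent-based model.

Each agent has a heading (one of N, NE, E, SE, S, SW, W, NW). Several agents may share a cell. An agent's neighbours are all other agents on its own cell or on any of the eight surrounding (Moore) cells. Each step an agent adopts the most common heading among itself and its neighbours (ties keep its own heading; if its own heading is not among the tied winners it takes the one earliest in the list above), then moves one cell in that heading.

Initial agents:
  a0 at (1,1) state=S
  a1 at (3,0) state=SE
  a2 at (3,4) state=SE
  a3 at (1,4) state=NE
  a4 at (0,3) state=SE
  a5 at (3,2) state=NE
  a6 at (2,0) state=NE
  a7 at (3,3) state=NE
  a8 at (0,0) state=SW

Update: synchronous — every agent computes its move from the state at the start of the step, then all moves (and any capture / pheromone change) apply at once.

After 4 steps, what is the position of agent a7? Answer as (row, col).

t=1: a0@(2,1):S a1@(0,1):SE a2@(0,5):SE a3@(0,5):NE a4@(3,4):NE a5@(2,3):NE a6@(1,1):NE a7@(2,4):NE a8@(1,5):SW
t=2: a0@(3,1):S a1@(1,2):SE a2@(3,0):NE a3@(3,0):NE a4@(2,5):NE a5@(1,4):NE a6@(0,2):NE a7@(1,5):NE a8@(0,0):NE
t=3: a0@(2,2):NE a1@(2,3):SE a2@(2,1):NE a3@(2,1):NE a4@(1,0):NE a5@(0,5):NE a6@(3,3):NE a7@(0,0):NE a8@(3,1):NE
t=4: a0@(1,3):NE a1@(1,4):NE a2@(1,2):NE a3@(1,2):NE a4@(0,1):NE a5@(3,0):NE a6@(2,4):NE a7@(3,1):NE a8@(2,2):NE

(3, 1)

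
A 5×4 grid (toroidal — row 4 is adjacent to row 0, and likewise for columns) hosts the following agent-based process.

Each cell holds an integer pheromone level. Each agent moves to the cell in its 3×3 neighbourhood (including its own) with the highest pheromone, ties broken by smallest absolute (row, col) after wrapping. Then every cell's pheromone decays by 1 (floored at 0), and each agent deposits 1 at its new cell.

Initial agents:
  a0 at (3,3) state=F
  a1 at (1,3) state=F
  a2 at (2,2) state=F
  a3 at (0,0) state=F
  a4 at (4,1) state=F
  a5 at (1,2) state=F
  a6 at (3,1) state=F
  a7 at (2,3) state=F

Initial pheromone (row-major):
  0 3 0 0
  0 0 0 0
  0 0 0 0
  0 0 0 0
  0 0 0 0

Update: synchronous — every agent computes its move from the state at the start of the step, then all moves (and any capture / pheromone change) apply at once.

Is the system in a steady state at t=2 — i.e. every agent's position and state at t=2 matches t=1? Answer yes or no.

t=1: a0@(2,0) a1@(0,0) a2@(1,1) a3@(0,1) a4@(0,1) a5@(0,1) a6@(2,0) a7@(1,0) | pheromone: 1 5 0 0 / 1 1 0 0 / 2 0 0 0 / 0 0 0 0 / 0 0 0 0
t=2: a0@(2,0) a1@(0,1) a2@(0,1) a3@(0,1) a4@(0,1) a5@(0,1) a6@(2,0) a7@(0,1) | pheromone: 0 10 0 0 / 0 0 0 0 / 3 0 0 0 / 0 0 0 0 / 0 0 0 0

no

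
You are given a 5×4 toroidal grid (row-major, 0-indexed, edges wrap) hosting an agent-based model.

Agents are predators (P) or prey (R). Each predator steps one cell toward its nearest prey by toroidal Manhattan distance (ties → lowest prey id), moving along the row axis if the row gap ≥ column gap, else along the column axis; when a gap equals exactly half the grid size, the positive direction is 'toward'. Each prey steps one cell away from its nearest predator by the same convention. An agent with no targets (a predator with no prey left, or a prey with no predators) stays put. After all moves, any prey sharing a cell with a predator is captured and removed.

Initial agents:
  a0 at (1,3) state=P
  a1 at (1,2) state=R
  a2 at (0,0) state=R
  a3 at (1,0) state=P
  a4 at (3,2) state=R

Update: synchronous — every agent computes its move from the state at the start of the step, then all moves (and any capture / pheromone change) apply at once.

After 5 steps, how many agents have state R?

3

t=1: a0@(1,2):P a1@(1,1):R a2@(4,0):R a3@(0,0):P a4@(4,2):R
t=2: a0@(1,1):P a1@(1,0):R a2@(3,0):R a3@(4,0):P a4@(3,2):R
t=3: a0@(1,0):P a1@(1,3):R a2@(2,0):R a3@(3,0):P a4@(4,2):R
t=4: a0@(1,3):P a1@(1,2):R a2@(3,0):R a3@(2,0):P a4@(4,1):R
t=5: a0@(1,2):P a1@(1,1):R a2@(4,0):R a3@(3,0):P a4@(0,1):R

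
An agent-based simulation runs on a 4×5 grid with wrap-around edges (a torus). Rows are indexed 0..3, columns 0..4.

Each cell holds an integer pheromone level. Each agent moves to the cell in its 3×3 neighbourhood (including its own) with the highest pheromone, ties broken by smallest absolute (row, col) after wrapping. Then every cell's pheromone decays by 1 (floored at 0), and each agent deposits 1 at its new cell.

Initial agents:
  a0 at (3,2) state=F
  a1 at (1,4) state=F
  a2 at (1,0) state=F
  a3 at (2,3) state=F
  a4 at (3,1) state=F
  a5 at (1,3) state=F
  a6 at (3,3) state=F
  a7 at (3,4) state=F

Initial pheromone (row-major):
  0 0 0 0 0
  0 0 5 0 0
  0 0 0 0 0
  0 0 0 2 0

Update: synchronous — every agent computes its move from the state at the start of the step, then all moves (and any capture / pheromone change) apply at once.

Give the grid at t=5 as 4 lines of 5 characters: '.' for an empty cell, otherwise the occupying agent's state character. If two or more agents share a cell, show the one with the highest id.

t=1: a0@(3,3) a1@(0,0) a2@(0,0) a3@(1,2) a4@(0,0) a5@(1,2) a6@(3,3) a7@(3,3) | pheromone: 3 0 0 0 0 / 0 0 6 0 0 / 0 0 0 0 0 / 0 0 0 4 0
t=2: a0@(3,3) a1@(0,0) a2@(0,0) a3@(1,2) a4@(0,0) a5@(1,2) a6@(3,3) a7@(3,3) | pheromone: 5 0 0 0 0 / 0 0 7 0 0 / 0 0 0 0 0 / 0 0 0 6 0
t=3: a0@(3,3) a1@(0,0) a2@(0,0) a3@(1,2) a4@(0,0) a5@(1,2) a6@(3,3) a7@(3,3) | pheromone: 7 0 0 0 0 / 0 0 8 0 0 / 0 0 0 0 0 / 0 0 0 8 0
t=4: a0@(3,3) a1@(0,0) a2@(0,0) a3@(1,2) a4@(0,0) a5@(1,2) a6@(3,3) a7@(3,3) | pheromone: 9 0 0 0 0 / 0 0 9 0 0 / 0 0 0 0 0 / 0 0 0 10 0
t=5: a0@(3,3) a1@(0,0) a2@(0,0) a3@(1,2) a4@(0,0) a5@(1,2) a6@(3,3) a7@(3,3) | pheromone: 11 0 0 0 0 / 0 0 10 0 0 / 0 0 0 0 0 / 0 0 0 12 0

F....
..F..
.....
...F.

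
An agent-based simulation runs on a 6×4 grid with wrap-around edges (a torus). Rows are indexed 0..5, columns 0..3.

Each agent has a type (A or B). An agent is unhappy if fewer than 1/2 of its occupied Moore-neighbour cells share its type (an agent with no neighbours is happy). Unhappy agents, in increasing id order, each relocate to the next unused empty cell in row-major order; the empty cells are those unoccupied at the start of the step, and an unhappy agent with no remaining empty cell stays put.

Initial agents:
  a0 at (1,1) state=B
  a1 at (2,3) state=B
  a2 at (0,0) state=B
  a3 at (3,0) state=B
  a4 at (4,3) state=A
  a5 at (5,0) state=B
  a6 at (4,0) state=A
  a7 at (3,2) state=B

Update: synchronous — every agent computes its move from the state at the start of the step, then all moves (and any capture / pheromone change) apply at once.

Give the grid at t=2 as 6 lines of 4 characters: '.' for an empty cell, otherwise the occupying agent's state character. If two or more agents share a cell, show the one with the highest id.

t=1: a0@(1,1):B a1@(2,3):B a2@(0,0):B a3@(0,1):B a4@(0,2):A a5@(0,3):B a6@(1,0):A a7@(3,2):B
t=2: a0@(1,1):B a1@(2,3):B a2@(0,0):B a3@(0,1):B a4@(1,2):A a5@(1,3):B a6@(2,0):A a7@(3,2):B

BB..
.BAB
A..B
..B.
....
....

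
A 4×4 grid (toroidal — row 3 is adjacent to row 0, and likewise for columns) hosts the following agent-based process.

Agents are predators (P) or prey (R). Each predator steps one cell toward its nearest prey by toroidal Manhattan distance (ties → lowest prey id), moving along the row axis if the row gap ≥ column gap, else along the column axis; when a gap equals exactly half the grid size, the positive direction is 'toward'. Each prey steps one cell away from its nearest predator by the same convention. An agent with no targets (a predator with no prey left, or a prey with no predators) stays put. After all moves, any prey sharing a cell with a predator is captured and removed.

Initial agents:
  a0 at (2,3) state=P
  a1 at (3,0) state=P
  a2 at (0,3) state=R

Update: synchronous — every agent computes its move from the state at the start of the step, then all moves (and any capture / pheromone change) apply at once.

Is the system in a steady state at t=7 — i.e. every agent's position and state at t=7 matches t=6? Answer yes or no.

yes

t=1: a0@(3,3):P a1@(0,0):P
t=2: (unchanged — steady state)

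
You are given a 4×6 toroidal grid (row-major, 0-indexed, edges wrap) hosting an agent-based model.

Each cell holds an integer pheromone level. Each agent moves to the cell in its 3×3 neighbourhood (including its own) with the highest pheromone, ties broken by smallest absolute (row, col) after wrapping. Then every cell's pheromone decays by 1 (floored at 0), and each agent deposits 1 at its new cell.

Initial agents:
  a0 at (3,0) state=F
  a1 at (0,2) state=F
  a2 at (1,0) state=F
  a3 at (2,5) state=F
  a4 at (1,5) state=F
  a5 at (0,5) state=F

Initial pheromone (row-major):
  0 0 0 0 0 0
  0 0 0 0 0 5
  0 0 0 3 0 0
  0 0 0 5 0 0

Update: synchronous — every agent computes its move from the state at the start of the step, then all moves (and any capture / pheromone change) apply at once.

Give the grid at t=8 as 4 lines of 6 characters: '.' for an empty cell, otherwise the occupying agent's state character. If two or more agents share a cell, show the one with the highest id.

......
.....F
......
...F..

t=1: a0@(0,0) a1@(3,3) a2@(1,5) a3@(1,5) a4@(1,5) a5@(1,5) | pheromone: 1 0 0 0 0 0 / 0 0 0 0 0 8 / 0 0 0 2 0 0 / 0 0 0 5 0 0
t=2: a0@(1,5) a1@(3,3) a2@(1,5) a3@(1,5) a4@(1,5) a5@(1,5) | pheromone: 0 0 0 0 0 0 / 0 0 0 0 0 12 / 0 0 0 1 0 0 / 0 0 0 5 0 0
t=3: a0@(1,5) a1@(3,3) a2@(1,5) a3@(1,5) a4@(1,5) a5@(1,5) | pheromone: 0 0 0 0 0 0 / 0 0 0 0 0 16 / 0 0 0 0 0 0 / 0 0 0 5 0 0
t=4: a0@(1,5) a1@(3,3) a2@(1,5) a3@(1,5) a4@(1,5) a5@(1,5) | pheromone: 0 0 0 0 0 0 / 0 0 0 0 0 20 / 0 0 0 0 0 0 / 0 0 0 5 0 0
t=5: a0@(1,5) a1@(3,3) a2@(1,5) a3@(1,5) a4@(1,5) a5@(1,5) | pheromone: 0 0 0 0 0 0 / 0 0 0 0 0 24 / 0 0 0 0 0 0 / 0 0 0 5 0 0
t=6: a0@(1,5) a1@(3,3) a2@(1,5) a3@(1,5) a4@(1,5) a5@(1,5) | pheromone: 0 0 0 0 0 0 / 0 0 0 0 0 28 / 0 0 0 0 0 0 / 0 0 0 5 0 0
t=7: a0@(1,5) a1@(3,3) a2@(1,5) a3@(1,5) a4@(1,5) a5@(1,5) | pheromone: 0 0 0 0 0 0 / 0 0 0 0 0 32 / 0 0 0 0 0 0 / 0 0 0 5 0 0
t=8: a0@(1,5) a1@(3,3) a2@(1,5) a3@(1,5) a4@(1,5) a5@(1,5) | pheromone: 0 0 0 0 0 0 / 0 0 0 0 0 36 / 0 0 0 0 0 0 / 0 0 0 5 0 0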